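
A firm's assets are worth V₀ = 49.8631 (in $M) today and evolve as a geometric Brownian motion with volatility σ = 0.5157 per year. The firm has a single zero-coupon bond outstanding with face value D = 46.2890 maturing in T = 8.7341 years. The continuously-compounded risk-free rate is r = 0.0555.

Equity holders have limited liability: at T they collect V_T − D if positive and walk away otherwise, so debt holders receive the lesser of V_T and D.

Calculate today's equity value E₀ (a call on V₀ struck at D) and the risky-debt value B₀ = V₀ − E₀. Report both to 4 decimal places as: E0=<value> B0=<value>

With assets at 49.8631 and a single debt payment of 46.2890 at 8.7341 years:
d₁ = [ln(V₀/D) + (r + σ²/2)T] / (σ√T)
   = [ln(49.8631/46.2890) + (0.0555 + 0.5·0.5157²)·8.7341] / (0.5157·√8.7341)
   = [0.074377 + 1.646144] / 1.524075 = 1.128896
d₂ = d₁ − σ√T = 1.128896 − 1.524075 = -0.395179
N(d₁) = 0.870529,  N(d₂) = 0.346355,  e^(−rT) = 0.615856
E₀ = V₀·N(d₁) − D·e^(−rT)·N(d₂)
   = 49.8631·0.870529 − 46.2890·0.615856·0.346355 = 33.533604
B₀ = V₀ − E₀ = 49.8631 − 33.533604 = 16.329496

E0=33.5336 B0=16.3295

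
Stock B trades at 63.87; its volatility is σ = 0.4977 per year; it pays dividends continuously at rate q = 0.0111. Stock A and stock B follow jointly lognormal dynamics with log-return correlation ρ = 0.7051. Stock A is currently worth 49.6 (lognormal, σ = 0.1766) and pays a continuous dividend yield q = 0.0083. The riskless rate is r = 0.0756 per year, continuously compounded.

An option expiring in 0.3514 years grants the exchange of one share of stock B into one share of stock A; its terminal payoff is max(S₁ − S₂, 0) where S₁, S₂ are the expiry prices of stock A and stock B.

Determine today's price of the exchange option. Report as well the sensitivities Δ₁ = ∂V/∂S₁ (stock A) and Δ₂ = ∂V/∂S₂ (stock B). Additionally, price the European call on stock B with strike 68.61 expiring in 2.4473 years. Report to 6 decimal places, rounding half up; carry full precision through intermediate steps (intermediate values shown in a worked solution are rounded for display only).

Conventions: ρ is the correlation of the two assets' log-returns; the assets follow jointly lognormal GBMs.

exchange price = 0.931141
Δ1 = 0.167345
Δ2 = -0.115377
price(stock B call K=68.61) = 20.726039

σ_eff = √(σ₁² + σ₂² − 2ρσ₁σ₂) = √(0.1766² + 0.4977² − 2·0.7051·0.1766·0.4977) = 0.393631
d₁ = (ln(S₁/S₂) + (q₂ − q₁ + σ_eff²/2)T) / (σ_eff√T) = (ln(49.6/63.87) + (0.0111 − 0.0083 + 0.077472)·0.3514) / 0.233340 = -0.962762
d₂ = d₁ − σ_eff√T = -0.962762 − 0.233340 = -1.196103
N(d₁) = 0.167833,  N(d₂) = 0.115828
V = S₁·e^{−q₁T}·N(d₁) − S₂·e^{−q₂T}·N(d₂) = 8.300293 − 7.369152 = 0.931141
Δ₁ = e^{−q₁T}·N(d₁) = 0.167345;  Δ₂ = −e^{−q₂T}·N(d₂) = -0.115377
[vanilla: stock B call K=68.61]
σ√T = 0.4977·√2.4473 = 0.778594
d₁ = (ln(S/K) + (r−q+σ²/2)T) / (σ√T) = (ln(63.87/68.61) + (0.0756−0.0111+0.4977²/2)·2.4473) / 0.778594 = (-0.071589 + 0.460955) / 0.778594 = 0.500090
d₂ = d₁ − σ√T = 0.500090 − 0.778594 = -0.278505
e^{−rT} = 0.831091
e^{−qT} = 0.973201
N(d₁) = 0.691494,  N(d₂) = 0.390312
price = S·e^{−qT}·N(d₁) − K·e^{−rT}·N(d₂) = 42.982107 − 22.256068 = 20.726039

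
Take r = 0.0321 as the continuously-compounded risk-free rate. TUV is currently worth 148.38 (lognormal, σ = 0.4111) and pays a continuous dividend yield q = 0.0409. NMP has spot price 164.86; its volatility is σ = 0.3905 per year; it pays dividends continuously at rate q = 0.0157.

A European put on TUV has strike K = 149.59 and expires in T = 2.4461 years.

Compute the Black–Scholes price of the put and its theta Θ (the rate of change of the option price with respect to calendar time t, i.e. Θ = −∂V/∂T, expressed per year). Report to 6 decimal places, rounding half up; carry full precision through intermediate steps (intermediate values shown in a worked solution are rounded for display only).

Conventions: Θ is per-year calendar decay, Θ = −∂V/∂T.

σ√T = 0.4111·√2.4461 = 0.642961
d₁ = (ln(S/K) + (r−q+σ²/2)T) / (σ√T) = (ln(148.38/149.59) + (0.0321−0.0409+0.4111²/2)·2.4461) / 0.642961 = (-0.008122 + 0.185174) / 0.642961 = 0.275370
d₂ = d₁ − σ√T = 0.275370 − 0.642961 = -0.367591
e^{−rT} = 0.924484
e^{−qT} = 0.904796
N(−d₁) = 0.391516,  N(−d₂) = 0.643411
Put price V = K·e^{−rT}·N(−d₂) − S·e^{−qT}·N(−d₁) = 88.979565 − 52.562468 = 36.417096
φ(d₁) = (1/√(2π))·e^{−d₁²/2} = 0.384100
Θ = −S·e^{−qT}·φ(d₁)·σ/(2√T) − q·S·e^{−qT}·N(−d₁) + r·K·e^{−rT}·N(−d₂) = −6.777205 − 2.149805 + 2.856244 = -6.070766

price = 36.417096
Θ = -6.070766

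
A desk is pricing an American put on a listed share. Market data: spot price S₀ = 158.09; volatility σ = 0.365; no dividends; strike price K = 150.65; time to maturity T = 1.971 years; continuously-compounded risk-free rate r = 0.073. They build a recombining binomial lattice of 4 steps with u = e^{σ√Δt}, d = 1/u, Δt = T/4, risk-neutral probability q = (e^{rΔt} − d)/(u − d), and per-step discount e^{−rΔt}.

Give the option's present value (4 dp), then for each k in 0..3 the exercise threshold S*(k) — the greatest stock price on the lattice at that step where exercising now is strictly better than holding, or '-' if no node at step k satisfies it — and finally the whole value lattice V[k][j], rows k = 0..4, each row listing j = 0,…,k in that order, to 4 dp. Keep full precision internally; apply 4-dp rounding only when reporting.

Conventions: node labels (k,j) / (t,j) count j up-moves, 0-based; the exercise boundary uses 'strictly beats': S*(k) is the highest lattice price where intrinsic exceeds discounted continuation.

params: Δt=0.49275 u=1.29203 d=0.77397 q=0.50699 e^(-rΔt)=0.96467
t_4 payoffs: 93.9201 55.9482 0.0000 0.0000 0.0000
t_3: node(3,0) S=73.2968 payoff=77.3532 vs cont=72.0305 → 77.3532 [stop]  node(3,1) S=122.3577 payoff=28.2923 vs cont=26.6084 → 28.2923 [stop]  node(3,2) S=204.2573 payoff=0.0000 vs cont=0.0000 → 0.0000 [wait]  node(3,3) S=340.9761 payoff=0.0000 vs cont=0.0000 → 0.0000 [wait]  ⇒ S*(3)=122.3577
t_2: node(2,0) S=94.7018 payoff=55.9482 vs cont=50.6256 → 55.9482 [stop]  node(2,1) S=158.0900 payoff=0.0000 vs cont=13.4555 → 13.4555 [wait]  node(2,2) S=263.9069 payoff=0.0000 vs cont=0.0000 → 0.0000 [wait]  ⇒ S*(2)=94.7018
t_1: node(1,0) S=122.3577 payoff=28.2923 vs cont=33.1892 → 33.1892 [wait]  node(1,1) S=204.2573 payoff=0.0000 vs cont=6.3993 → 6.3993 [wait]  ⇒ S*(1)=-
t_0: node(0,0) S=158.0900 payoff=0.0000 vs cont=18.9142 → 18.9142 [wait]  ⇒ S*(0)=-

price = 18.9142
boundary = - - 94.7018 122.3577
tree:
18.9142
33.1892 6.3993
55.9482 13.4555 0.0000
77.3532 28.2923 0.0000 0.0000
93.9201 55.9482 0.0000 0.0000 0.0000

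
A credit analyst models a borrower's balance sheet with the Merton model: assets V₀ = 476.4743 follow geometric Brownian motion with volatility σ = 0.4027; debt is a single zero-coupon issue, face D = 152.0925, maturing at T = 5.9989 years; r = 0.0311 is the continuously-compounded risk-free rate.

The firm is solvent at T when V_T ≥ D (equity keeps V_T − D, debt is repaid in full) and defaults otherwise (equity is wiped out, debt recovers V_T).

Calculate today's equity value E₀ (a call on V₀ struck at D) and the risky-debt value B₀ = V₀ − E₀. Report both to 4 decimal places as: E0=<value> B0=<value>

Apply the equity-as-call identities (strike 152.0925, horizon 5.9989 years):
d₁ = [ln(V₀/D) + (r + σ²/2)T] / (σ√T)
   = [ln(476.4743/152.0925) + (0.0311 + 0.5·0.4027²)·5.9989] / (0.4027·√5.9989)
   = [1.141925 + 0.672978] / 0.986319 = 1.840077
d₂ = d₁ − σ√T = 1.840077 − 0.986319 = 0.853758
N(d₁) = 0.967122,  N(d₂) = 0.803381,  e^(−rT) = 0.829804
E₀ = V₀·N(d₁) − D·e^(−rT)·N(d₂)
   = 476.4743·0.967122 − 152.0925·0.829804·0.803381 = 359.416354
B₀ = V₀ − E₀ = 476.4743 − 359.416354 = 117.057946

E0=359.4164 B0=117.0579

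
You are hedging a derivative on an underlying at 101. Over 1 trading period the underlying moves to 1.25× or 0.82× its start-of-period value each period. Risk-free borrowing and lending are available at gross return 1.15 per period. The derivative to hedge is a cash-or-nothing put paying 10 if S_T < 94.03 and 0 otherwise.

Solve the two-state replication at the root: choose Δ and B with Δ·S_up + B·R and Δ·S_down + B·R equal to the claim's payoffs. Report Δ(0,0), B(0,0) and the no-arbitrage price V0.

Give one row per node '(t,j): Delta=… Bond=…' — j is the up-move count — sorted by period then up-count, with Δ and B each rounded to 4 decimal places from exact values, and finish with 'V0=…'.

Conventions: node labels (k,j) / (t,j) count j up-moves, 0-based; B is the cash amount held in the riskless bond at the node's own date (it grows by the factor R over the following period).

(0,0): Delta=-0.2303 Bond=25.2781
V0=2.0222

The replicating-portfolio and risk-neutral prices coincide; use p* = (1.15−0.82)/(1.25−0.82) = 0.7674 for the latter.
Expiry values: V(1,0)=10.0000, V(1,1)=0.0000
  t=0,j=0: stock 101.0000 → up 126.2500 (V=0.0000), down 82.8200 (V=10.0000). Price 2.0222; hedge Δ=-0.2303, bond B=25.2781.
Check: Δ(0,0)·S0 + B(0,0) = 2.0222 = V0.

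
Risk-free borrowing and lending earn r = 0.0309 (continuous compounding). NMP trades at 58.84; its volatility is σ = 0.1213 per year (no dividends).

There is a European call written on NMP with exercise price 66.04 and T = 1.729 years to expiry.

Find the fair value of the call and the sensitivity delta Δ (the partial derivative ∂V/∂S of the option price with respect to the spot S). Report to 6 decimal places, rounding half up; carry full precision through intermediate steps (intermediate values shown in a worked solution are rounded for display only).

price = 2.264927
Δ = 0.378643

σ√T = 0.1213·√1.729 = 0.159499
d₁ = (ln(S/K) + (r+σ²/2)T) / (σ√T) = (ln(58.84/66.04) + (0.0309+0.1213²/2)·1.729) / 0.159499 = (-0.115439 + 0.066146) / 0.159499 = -0.309046
d₂ = d₁ − σ√T = -0.309046 − 0.159499 = -0.468546
e^{−rT} = 0.947976
N(d₁) = 0.378643,  N(d₂) = 0.319697
Call price V = S·N(d₁) − K·e^{−rT}·N(d₂) = 22.279360 − 20.014433 = 2.264927
Δ = N(d₁) = 0.378643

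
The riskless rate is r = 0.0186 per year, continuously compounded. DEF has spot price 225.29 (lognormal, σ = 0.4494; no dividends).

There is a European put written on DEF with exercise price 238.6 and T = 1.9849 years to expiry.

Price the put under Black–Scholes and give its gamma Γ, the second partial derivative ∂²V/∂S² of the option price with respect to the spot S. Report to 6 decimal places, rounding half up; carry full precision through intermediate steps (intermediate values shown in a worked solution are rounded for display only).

price = 58.907670
Γ = 0.002686

σ√T = 0.4494·√1.9849 = 0.633144
d₁ = (ln(S/K) + (r+σ²/2)T) / (σ√T) = (ln(225.29/238.6) + (0.0186+0.4494²/2)·1.9849) / 0.633144 = (-0.057400 + 0.237355) / 0.633144 = 0.284224
d₂ = d₁ − σ√T = 0.284224 − 0.633144 = -0.348920
e^{−rT} = 0.963754
N(−d₁) = 0.388119,  N(−d₂) = 0.636425
Put price V = K·e^{−rT}·N(−d₂) − S·N(−d₁) = 146.347084 − 87.439414 = 58.907670
φ(d₁) = (1/√(2π))·e^{−d₁²/2} = 0.383149
Γ = φ(d₁) / (S·σ·√T) = 0.002686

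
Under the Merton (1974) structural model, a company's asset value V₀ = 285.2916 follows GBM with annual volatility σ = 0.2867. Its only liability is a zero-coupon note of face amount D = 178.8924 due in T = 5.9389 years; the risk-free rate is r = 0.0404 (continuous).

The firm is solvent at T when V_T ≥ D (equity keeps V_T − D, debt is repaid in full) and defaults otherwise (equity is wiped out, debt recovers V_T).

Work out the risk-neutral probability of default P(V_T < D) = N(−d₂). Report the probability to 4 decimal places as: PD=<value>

Work the structural quantities from V₀ = 285.2916 against face 178.8924:
d₁ = [ln(V₀/D) + (r + σ²/2)T] / (σ√T)
   = [ln(285.2916/178.8924) + (0.0404 + 0.5·0.2867²)·5.9389] / (0.2867·√5.9389)
   = [0.466727 + 0.484011] / 0.698684 = 1.360756
d₂ = d₁ − σ√T = 1.360756 − 0.698684 = 0.662072
risk-neutral PD = N(−d₂) = N(-0.662072) = 0.253962

PD=0.2540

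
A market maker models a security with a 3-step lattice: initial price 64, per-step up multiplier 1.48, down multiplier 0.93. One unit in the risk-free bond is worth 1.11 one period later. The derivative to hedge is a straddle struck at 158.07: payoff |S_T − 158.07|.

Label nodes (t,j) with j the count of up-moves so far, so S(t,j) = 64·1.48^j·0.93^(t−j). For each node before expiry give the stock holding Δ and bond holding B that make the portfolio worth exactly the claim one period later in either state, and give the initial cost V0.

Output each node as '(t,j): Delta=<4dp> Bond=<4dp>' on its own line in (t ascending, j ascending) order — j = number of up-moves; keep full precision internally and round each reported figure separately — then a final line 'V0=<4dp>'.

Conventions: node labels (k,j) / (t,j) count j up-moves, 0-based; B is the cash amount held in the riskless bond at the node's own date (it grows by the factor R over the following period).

(0,0): Delta=-0.7560 Bond=102.4946
(1,0): Delta=-1.0000 Bond=128.2932
(1,1): Delta=-0.4408 Bond=83.9137
(2,0): Delta=-1.0000 Bond=142.4054
(2,1): Delta=-1.0000 Bond=142.4054
(2,2): Delta=0.2815 Bond=-8.1150
V0=54.1120

The replicating-portfolio and risk-neutral prices coincide; use p* = (1.11−0.93)/(1.48−0.93) = 0.3273 for the latter.
Expiry values: V(3,0)=106.5912, V(3,1)=76.1467, V(3,2)=27.6974, V(3,3)=49.4047
(2,0): S=55.3536. Δ = (V_up−V_dn)/(S_up−S_dn) = (76.1467−106.5912)/(81.9233−51.4788) = -1.0000. V = [p*·76.1467 + (1−p*)·106.5912]/1.11 = 87.0518. B = V − Δ·S = 142.4054.
(2,1): S=88.0896. Δ = (V_up−V_dn)/(S_up−S_dn) = (27.6974−76.1467)/(130.3726−81.9233) = -1.0000. V = [p*·27.6974 + (1−p*)·76.1467]/1.11 = 54.3158. B = V − Δ·S = 142.4054.
(2,2): S=140.1856. Δ = (V_up−V_dn)/(S_up−S_dn) = (49.4047−27.6974)/(207.4747−130.3726) = 0.2815. V = [p*·49.4047 + (1−p*)·27.6974]/1.11 = 31.3528. B = V − Δ·S = -8.1150.
(1,0): S=59.5200. Δ = (V_up−V_dn)/(S_up−S_dn) = (54.3158−87.0518)/(88.0896−55.3536) = -1.0000. V = [p*·54.3158 + (1−p*)·87.0518]/1.11 = 68.7732. B = V − Δ·S = 128.2932.
(1,1): S=94.7200. Δ = (V_up−V_dn)/(S_up−S_dn) = (31.3528−54.3158)/(140.1856−88.0896) = -0.4408. V = [p*·31.3528 + (1−p*)·54.3158]/1.11 = 42.1627. B = V − Δ·S = 83.9137.
(0,0): S=64.0000. Δ = (V_up−V_dn)/(S_up−S_dn) = (42.1627−68.7732)/(94.7200−59.5200) = -0.7560. V = [p*·42.1627 + (1−p*)·68.7732]/1.11 = 54.1120. B = V − Δ·S = 102.4946.
As a check, the time-0 holding Δ(0,0)·S0 + B(0,0) comes to 54.1120 — exactly V0.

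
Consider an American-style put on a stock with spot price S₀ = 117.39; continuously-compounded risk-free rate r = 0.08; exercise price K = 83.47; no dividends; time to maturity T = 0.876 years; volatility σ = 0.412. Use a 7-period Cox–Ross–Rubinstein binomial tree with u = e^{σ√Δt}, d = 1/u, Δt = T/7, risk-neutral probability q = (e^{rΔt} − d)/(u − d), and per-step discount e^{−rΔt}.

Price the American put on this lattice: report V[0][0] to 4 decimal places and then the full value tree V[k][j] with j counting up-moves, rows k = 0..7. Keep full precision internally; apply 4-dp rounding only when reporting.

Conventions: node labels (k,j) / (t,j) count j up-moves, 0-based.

price = 3.0007
tree:
3.0007
4.9305 1.1162
7.9212 2.0157 0.2322
12.3747 3.5924 0.4671 0.0000
18.6536 6.2959 0.9400 0.0000 0.0000
26.8272 10.7920 1.8913 0.0000 0.0000 0.0000
34.5093 17.9397 3.8057 0.0000 0.0000 0.0000 0.0000
41.1495 26.8272 7.6577 0.0000 0.0000 0.0000 0.0000 0.0000

Δt=0.12514, u=1.15690, d=0.86438, q=0.49802, disc=e^(-rΔt)=0.99004
k=7 terminal: V=max(K-S,0) → 41.1495 26.8272 7.6577 0.0000 0.0000 0.0000 0.0000 0.0000
k=6: j=0 S=48.9607 intr=34.5093 cont=33.6778 V=34.5093[EX]; j=1 S=65.5303 intr=17.9397 cont=17.1082 V=17.9397[EX]; j=2 S=87.7075 intr=0.0000 cont=3.8057 V=3.8057[hold]; j=3 S=117.3900 intr=0.0000 cont=0.0000 V=0.0000[hold]; j=4 S=157.1178 intr=0.0000 cont=0.0000 V=0.0000[hold]; j=5 S=210.2906 intr=0.0000 cont=0.0000 V=0.0000[hold]; j=6 S=281.4585 intr=0.0000 cont=0.0000 V=0.0000[hold]
k=5: j=0 S=56.6428 intr=26.8272 cont=25.9957 V=26.8272[EX]; j=1 S=75.8123 intr=7.6577 cont=10.7920 V=10.7920[hold]; j=2 S=101.4691 intr=0.0000 cont=1.8913 V=1.8913[hold]; j=3 S=135.8089 intr=0.0000 cont=0.0000 V=0.0000[hold]; j=4 S=181.7702 intr=0.0000 cont=0.0000 V=0.0000[hold]; j=5 S=243.2860 intr=0.0000 cont=0.0000 V=0.0000[hold]
k=4: j=0 S=65.5303 intr=17.9397 cont=18.6536 V=18.6536[hold]; j=1 S=87.7075 intr=0.0000 cont=6.2959 V=6.2959[hold]; j=2 S=117.3900 intr=0.0000 cont=0.9400 V=0.9400[hold]; j=3 S=157.1178 intr=0.0000 cont=0.0000 V=0.0000[hold]; j=4 S=210.2906 intr=0.0000 cont=0.0000 V=0.0000[hold]
k=3: j=0 S=75.8123 intr=7.6577 cont=12.3747 V=12.3747[hold]; j=1 S=101.4691 intr=0.0000 cont=3.5924 V=3.5924[hold]; j=2 S=135.8089 intr=0.0000 cont=0.4671 V=0.4671[hold]; j=3 S=181.7702 intr=0.0000 cont=0.0000 V=0.0000[hold]
k=2: j=0 S=87.7075 intr=0.0000 cont=7.9212 V=7.9212[hold]; j=1 S=117.3900 intr=0.0000 cont=2.0157 V=2.0157[hold]; j=2 S=157.1178 intr=0.0000 cont=0.2322 V=0.2322[hold]
k=1: j=0 S=101.4691 intr=0.0000 cont=4.9305 V=4.9305[hold]; j=1 S=135.8089 intr=0.0000 cont=1.1162 V=1.1162[hold]
k=0: j=0 S=117.3900 intr=0.0000 cont=3.0007 V=3.0007[hold]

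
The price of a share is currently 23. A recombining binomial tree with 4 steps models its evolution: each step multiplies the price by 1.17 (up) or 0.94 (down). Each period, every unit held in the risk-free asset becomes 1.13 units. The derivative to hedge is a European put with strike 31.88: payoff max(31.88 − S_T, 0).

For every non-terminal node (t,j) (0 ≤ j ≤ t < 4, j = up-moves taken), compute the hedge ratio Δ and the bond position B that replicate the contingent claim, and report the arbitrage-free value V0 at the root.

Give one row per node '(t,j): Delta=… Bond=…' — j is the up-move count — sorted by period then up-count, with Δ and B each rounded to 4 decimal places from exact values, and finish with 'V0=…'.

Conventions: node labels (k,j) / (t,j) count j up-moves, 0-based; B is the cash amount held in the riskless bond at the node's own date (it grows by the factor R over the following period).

Under the risk-neutral measure, an up-move has probability p* = (R−d)/(u−d) = 0.8261 and values discount at R = 1.13.
Payoffs at expiry: V(4,0)=13.9228, V(4,1)=9.5290, V(4,2)=4.0601, V(4,3)=0.0000, V(4,4)=0.0000
(3,0): S=19.1034. Δ = (V_up−V_dn)/(S_up−S_dn) = (9.5290−13.9228)/(22.3510−17.9572) = -1.0000. V = [p*·9.5290 + (1−p*)·13.9228]/1.13 = 9.1090. B = V − Δ·S = 28.2124.
(3,1): S=23.7777. Δ = (V_up−V_dn)/(S_up−S_dn) = (4.0601−9.5290)/(27.8199−22.3510) = -1.0000. V = [p*·4.0601 + (1−p*)·9.5290]/1.13 = 4.4347. B = V − Δ·S = 28.2124.
(3,2): S=29.5956. Δ = (V_up−V_dn)/(S_up−S_dn) = (0.0000−4.0601)/(34.6269−27.8199) = -0.5965. V = [p*·0.0000 + (1−p*)·4.0601]/1.13 = 0.6249. B = V − Δ·S = 18.2776.
(3,3): S=36.8371. Δ = (V_up−V_dn)/(S_up−S_dn) = (0.0000−0.0000)/(43.0994−34.6269) = 0.0000. V = [p*·0.0000 + (1−p*)·0.0000]/1.13 = 0.0000. B = V − Δ·S = 0.0000.
(2,0): S=20.3228. Δ = (V_up−V_dn)/(S_up−S_dn) = (4.4347−9.1090)/(23.7777−19.1034) = -1.0000. V = [p*·4.4347 + (1−p*)·9.1090]/1.13 = 4.6439. B = V − Δ·S = 24.9667.
(2,1): S=25.2954. Δ = (V_up−V_dn)/(S_up−S_dn) = (0.6249−4.4347)/(29.5956−23.7777) = -0.6548. V = [p*·0.6249 + (1−p*)·4.4347]/1.13 = 1.1393. B = V − Δ·S = 17.7039.
(2,2): S=31.4847. Δ = (V_up−V_dn)/(S_up−S_dn) = (0.0000−0.6249)/(36.8371−29.5956) = -0.0863. V = [p*·0.0000 + (1−p*)·0.6249]/1.13 = 0.0962. B = V − Δ·S = 2.8130.
(1,0): S=21.6200. Δ = (V_up−V_dn)/(S_up−S_dn) = (1.1393−4.6439)/(25.2954−20.3228) = -0.7048. V = [p*·1.1393 + (1−p*)·4.6439]/1.13 = 1.5476. B = V − Δ·S = 16.7849.
(1,1): S=26.9100. Δ = (V_up−V_dn)/(S_up−S_dn) = (0.0962−1.1393)/(31.4847−25.2954) = -0.1685. V = [p*·0.0962 + (1−p*)·1.1393]/1.13 = 0.2457. B = V − Δ·S = 4.7812.
(0,0): S=23.0000. Δ = (V_up−V_dn)/(S_up−S_dn) = (0.2457−1.5476)/(26.9100−21.6200) = -0.2461. V = [p*·0.2457 + (1−p*)·1.5476]/1.13 = 0.4178. B = V − Δ·S = 6.0786.
Verification: the root portfolio costs Δ(0,0)·S0 + B(0,0) = 0.4178, matching V0.

(0,0): Delta=-0.2461 Bond=6.0786
(1,0): Delta=-0.7048 Bond=16.7849
(1,1): Delta=-0.1685 Bond=4.7812
(2,0): Delta=-1.0000 Bond=24.9667
(2,1): Delta=-0.6548 Bond=17.7039
(2,2): Delta=-0.0863 Bond=2.8130
(3,0): Delta=-1.0000 Bond=28.2124
(3,1): Delta=-1.0000 Bond=28.2124
(3,2): Delta=-0.5965 Bond=18.2776
(3,3): Delta=0.0000 Bond=0.0000
V0=0.4178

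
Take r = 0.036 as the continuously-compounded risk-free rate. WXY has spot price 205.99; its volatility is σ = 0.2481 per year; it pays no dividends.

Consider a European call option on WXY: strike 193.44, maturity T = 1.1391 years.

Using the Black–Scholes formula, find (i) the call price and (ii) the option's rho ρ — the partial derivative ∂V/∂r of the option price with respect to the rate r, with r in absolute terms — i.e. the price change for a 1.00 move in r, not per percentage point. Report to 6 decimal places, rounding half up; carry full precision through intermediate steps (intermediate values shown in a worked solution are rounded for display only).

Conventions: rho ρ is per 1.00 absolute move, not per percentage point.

price = 32.343582
ρ = 127.428539

σ√T = 0.2481·√1.1391 = 0.264794
d₁ = (ln(S/K) + (r+σ²/2)T) / (σ√T) = (ln(205.99/193.44) + (0.036+0.2481²/2)·1.1391) / 0.264794 = (0.062860 + 0.076065) / 0.264794 = 0.524656
d₂ = d₁ − σ√T = 0.524656 − 0.264794 = 0.259863
e^{−rT} = 0.959822
N(d₁) = 0.700089,  N(d₂) = 0.602515
Call price V = S·N(d₁) − K·e^{−rT}·N(d₂) = 144.211318 − 111.867736 = 32.343582
ρ = K·T·e^{−rT}·N(d₂) = 127.428539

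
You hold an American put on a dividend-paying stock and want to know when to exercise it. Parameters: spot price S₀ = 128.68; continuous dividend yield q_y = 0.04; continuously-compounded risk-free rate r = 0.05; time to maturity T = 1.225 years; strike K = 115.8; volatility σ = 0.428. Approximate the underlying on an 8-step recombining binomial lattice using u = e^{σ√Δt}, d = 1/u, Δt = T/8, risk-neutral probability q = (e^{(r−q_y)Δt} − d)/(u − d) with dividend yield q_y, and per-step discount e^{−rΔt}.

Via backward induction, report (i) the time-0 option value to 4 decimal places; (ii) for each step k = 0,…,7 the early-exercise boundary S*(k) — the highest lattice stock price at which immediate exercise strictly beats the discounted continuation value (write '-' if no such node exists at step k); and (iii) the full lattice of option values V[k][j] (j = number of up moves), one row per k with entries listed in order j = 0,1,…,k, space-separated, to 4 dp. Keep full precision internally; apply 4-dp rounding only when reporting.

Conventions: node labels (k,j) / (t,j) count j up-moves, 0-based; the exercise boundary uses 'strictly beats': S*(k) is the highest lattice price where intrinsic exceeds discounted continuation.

Δt=0.15313  u=1.18232  d=0.84579  q=0.46278  discount=0.99237
step 8 (expiry): payoffs max(K−S,0) = 82.1007 68.6921 49.9485 23.7469 0.0000 0.0000 0.0000 0.0000 0.0000
step 7: (k=7,j=0): S=39.8435, K−S=75.9565, hold=75.3166 ⇒ V=75.9565 exercise | (k=7,j=1): S=55.6967, K−S=60.1033, hold=59.5602 ⇒ V=60.1033 exercise | (k=7,j=2): S=77.8578, K−S=37.9422, hold=37.5344 ⇒ V=37.9422 exercise | (k=7,j=3): S=108.8365, K−S=6.9635, hold=12.6600 ⇒ V=12.6600 continue | (k=7,j=4): S=152.1414, K−S=0.0000, hold=0.0000 ⇒ V=0.0000 continue | (k=7,j=5): S=212.6767, K−S=0.0000, hold=0.0000 ⇒ V=0.0000 continue | (k=7,j=6): S=297.2983, K−S=0.0000, hold=0.0000 ⇒ V=0.0000 continue | (k=7,j=7): S=415.5900, K−S=0.0000, hold=0.0000 ⇒ V=0.0000 continue  boundary S*=77.8578
step 6: (k=6,j=0): S=47.1079, K−S=68.6921, hold=68.0966 ⇒ V=68.6921 exercise | (k=6,j=1): S=65.8515, K−S=49.9485, hold=49.4674 ⇒ V=49.9485 exercise | (k=6,j=2): S=92.0531, K−S=23.7469, hold=26.0419 ⇒ V=26.0419 continue | (k=6,j=3): S=128.6800, K−S=0.0000, hold=6.7493 ⇒ V=6.7493 continue | (k=6,j=4): S=179.8803, K−S=0.0000, hold=0.0000 ⇒ V=0.0000 continue | (k=6,j=5): S=251.4526, K−S=0.0000, hold=0.0000 ⇒ V=0.0000 continue | (k=6,j=6): S=351.5028, K−S=0.0000, hold=0.0000 ⇒ V=0.0000 continue  boundary S*=65.8515
step 5: (k=5,j=0): S=55.6967, K−S=60.1033, hold=59.5602 ⇒ V=60.1033 exercise | (k=5,j=1): S=77.8578, K−S=37.9422, hold=38.5884 ⇒ V=38.5884 continue | (k=5,j=2): S=108.8365, K−S=6.9635, hold=16.9831 ⇒ V=16.9831 continue | (k=5,j=3): S=152.1414, K−S=0.0000, hold=3.5982 ⇒ V=3.5982 continue | (k=5,j=4): S=212.6767, K−S=0.0000, hold=0.0000 ⇒ V=0.0000 continue | (k=5,j=5): S=297.2983, K−S=0.0000, hold=0.0000 ⇒ V=0.0000 continue  boundary S*=55.6967
step 4: (k=4,j=0): S=65.8515, K−S=49.9485, hold=49.7641 ⇒ V=49.9485 exercise | (k=4,j=1): S=92.0531, K−S=23.7469, hold=28.3718 ⇒ V=28.3718 continue | (k=4,j=2): S=128.6800, K−S=0.0000, hold=10.7066 ⇒ V=10.7066 continue | (k=4,j=3): S=179.8803, K−S=0.0000, hold=1.9183 ⇒ V=1.9183 continue | (k=4,j=4): S=251.4526, K−S=0.0000, hold=0.0000 ⇒ V=0.0000 continue  boundary S*=65.8515
step 3: (k=3,j=0): S=77.8578, K−S=37.9422, hold=39.6584 ⇒ V=39.6584 continue | (k=3,j=1): S=108.8365, K−S=6.9635, hold=20.0427 ⇒ V=20.0427 continue | (k=3,j=2): S=152.1414, K−S=0.0000, hold=6.5889 ⇒ V=6.5889 continue | (k=3,j=3): S=212.6767, K−S=0.0000, hold=1.0227 ⇒ V=1.0227 continue  boundary S*=-
step 2: (k=2,j=0): S=92.0531, K−S=23.7469, hold=30.3474 ⇒ V=30.3474 continue | (k=2,j=1): S=128.6800, K−S=0.0000, hold=13.7111 ⇒ V=13.7111 continue | (k=2,j=2): S=179.8803, K−S=0.0000, hold=3.9823 ⇒ V=3.9823 continue  boundary S*=-
step 1: (k=1,j=0): S=108.8365, K−S=6.9635, hold=22.4757 ⇒ V=22.4757 continue | (k=1,j=1): S=152.1414, K−S=0.0000, hold=9.1386 ⇒ V=9.1386 continue  boundary S*=-
step 0: (k=0,j=0): S=128.6800, K−S=0.0000, hold=16.1792 ⇒ V=16.1792 continue  boundary S*=-

price = 16.1792
boundary = - - - - 65.8515 55.6967 65.8515 77.8578
tree:
16.1792
22.4757 9.1386
30.3474 13.7111 3.9823
39.6584 20.0427 6.5889 1.0227
49.9485 28.3718 10.7066 1.9183 0.0000
60.1033 38.5884 16.9831 3.5982 0.0000 0.0000
68.6921 49.9485 26.0419 6.7493 0.0000 0.0000 0.0000
75.9565 60.1033 37.9422 12.6600 0.0000 0.0000 0.0000 0.0000
82.1007 68.6921 49.9485 23.7469 0.0000 0.0000 0.0000 0.0000 0.0000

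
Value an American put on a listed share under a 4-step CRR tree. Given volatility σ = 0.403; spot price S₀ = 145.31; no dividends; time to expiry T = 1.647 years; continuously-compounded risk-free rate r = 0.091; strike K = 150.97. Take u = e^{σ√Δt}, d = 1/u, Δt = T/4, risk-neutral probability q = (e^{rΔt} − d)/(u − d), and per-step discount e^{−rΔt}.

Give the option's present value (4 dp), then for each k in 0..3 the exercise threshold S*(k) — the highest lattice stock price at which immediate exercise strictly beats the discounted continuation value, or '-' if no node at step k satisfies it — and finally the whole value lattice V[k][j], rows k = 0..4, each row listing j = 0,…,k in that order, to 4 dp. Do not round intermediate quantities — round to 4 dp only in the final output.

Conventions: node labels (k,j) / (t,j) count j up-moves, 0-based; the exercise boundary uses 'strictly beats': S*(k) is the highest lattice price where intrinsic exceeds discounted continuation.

Δt=0.41175, u=1.29511, d=0.77213, q=0.50871, disc=e^(-rΔt)=0.96322
k=4 terminal: V=max(K-S,0) → 99.3203 64.3373 5.6600 0.0000 0.0000
k=3: j=0 S=66.8921 intr=84.0779 cont=78.5258 V=84.0779[EX]; j=1 S=112.1989 intr=38.7711 cont=33.2190 V=38.7711[EX]; j=2 S=188.1925 intr=0.0000 cont=2.6784 V=2.6784[hold]; j=3 S=315.6574 intr=0.0000 cont=0.0000 V=0.0000[hold]  S*(3)=112.1989
k=2: j=0 S=86.6327 intr=64.3373 cont=58.7852 V=64.3373[EX]; j=1 S=145.3100 intr=5.6600 cont=19.6596 V=19.6596[hold]; j=2 S=243.7301 intr=0.0000 cont=1.2675 V=1.2675[hold]  S*(2)=86.6327
k=1: j=0 S=112.1989 intr=38.7711 cont=40.0789 V=40.0789[hold]; j=1 S=188.1925 intr=0.0000 cont=9.9244 V=9.9244[hold]  S*(1)=-
k=0: j=0 S=145.3100 intr=5.6600 cont=23.8291 V=23.8291[hold]  S*(0)=-

price = 23.8291
boundary = - - 86.6327 112.1989
tree:
23.8291
40.0789 9.9244
64.3373 19.6596 1.2675
84.0779 38.7711 2.6784 0.0000
99.3203 64.3373 5.6600 0.0000 0.0000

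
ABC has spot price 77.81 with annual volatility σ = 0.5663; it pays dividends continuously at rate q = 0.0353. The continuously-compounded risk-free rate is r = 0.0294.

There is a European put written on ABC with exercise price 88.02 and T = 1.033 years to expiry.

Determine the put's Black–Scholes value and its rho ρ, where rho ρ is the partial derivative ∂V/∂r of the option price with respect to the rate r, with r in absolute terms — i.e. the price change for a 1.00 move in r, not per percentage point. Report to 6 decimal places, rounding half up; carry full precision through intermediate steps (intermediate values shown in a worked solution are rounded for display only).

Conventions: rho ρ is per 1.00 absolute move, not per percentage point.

price = 23.790996
ρ = -61.379893

σ√T = 0.5663·√1.033 = 0.575568
d₁ = (ln(S/K) + (r−q+σ²/2)T) / (σ√T) = (ln(77.81/88.02) + (0.0294−0.0353+0.5663²/2)·1.033) / 0.575568 = (-0.123294 + 0.159545) / 0.575568 = 0.062982
d₂ = d₁ − σ√T = 0.062982 − 0.575568 = -0.512586
e^{−rT} = 0.970086
e^{−qT} = 0.964192
N(−d₁) = 0.474890,  N(−d₂) = 0.695880
Put price V = K·e^{−rT}·N(−d₂) − S·e^{−qT}·N(−d₁) = 59.419063 − 35.628067 = 23.790996
ρ = −K·T·e^{−rT}·N(−d₂) = -61.379893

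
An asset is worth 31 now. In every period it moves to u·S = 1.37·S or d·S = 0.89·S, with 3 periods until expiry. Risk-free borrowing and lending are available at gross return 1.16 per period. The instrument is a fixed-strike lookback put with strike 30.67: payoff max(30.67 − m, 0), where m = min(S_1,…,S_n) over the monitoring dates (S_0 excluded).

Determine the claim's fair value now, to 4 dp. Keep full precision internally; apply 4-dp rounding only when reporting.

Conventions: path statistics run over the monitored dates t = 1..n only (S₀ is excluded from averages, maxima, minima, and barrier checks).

No-arbitrage gives p* = (R−d)/(u−d) = 0.5625: enumerate every path, weight its payoff by its p*-probability, and discount by R^3.
Enumerate all 2^3 = 8 price paths (U = up ×1.37, D = down ×0.89); each path with k up-moves has probability p*^k·(1−p*)^(3−k).
DDD: m=21.8540, payoff=8.8160, prob=0.083740
UDD: m=33.6405, payoff=0.0000, prob=0.107666
DUD: m=27.5900, payoff=3.0800, prob=0.107666
UUD: m=42.4700, payoff=0.0000, prob=0.138428
DDU: m=24.5551, payoff=6.1149, prob=0.107666
UDU: m=37.7983, payoff=0.0000, prob=0.138428
DUU: m=27.5900, payoff=3.0800, prob=0.138428
UUU: m=42.4700, payoff=0.0000, prob=0.177979
Price = Σ prob·payoff / R^3 = 2.154586 / 1.560896 = 1.3804

price = 1.3804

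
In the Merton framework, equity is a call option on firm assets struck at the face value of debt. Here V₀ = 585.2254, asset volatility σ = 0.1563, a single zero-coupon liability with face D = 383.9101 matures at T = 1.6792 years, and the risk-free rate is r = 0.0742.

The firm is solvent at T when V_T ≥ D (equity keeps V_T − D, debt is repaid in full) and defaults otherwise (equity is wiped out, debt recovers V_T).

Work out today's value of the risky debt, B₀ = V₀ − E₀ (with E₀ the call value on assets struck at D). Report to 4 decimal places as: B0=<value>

B0=338.8399

With assets at 585.2254 and a single debt payment of 383.9101 at 1.6792 years:
d₁ = [ln(V₀/D) + (r + σ²/2)T] / (σ√T)
   = [ln(585.2254/383.9101) + (0.0742 + 0.5·0.1563²)·1.6792] / (0.1563·√1.6792)
   = [0.421589 + 0.145108] / 0.202540 = 2.797952
d₂ = d₁ − σ√T = 2.797952 − 0.202540 = 2.595413
N(d₁) = 0.997429,  N(d₂) = 0.995276,  e^(−rT) = 0.882853
E₀ = V₀·N(d₁) − D·e^(−rT)·N(d₂)
   = 585.2254·0.997429 − 383.9101·0.882853·0.995276 = 246.385491
B₀ = V₀ − E₀ = 585.2254 − 246.385491 = 338.839909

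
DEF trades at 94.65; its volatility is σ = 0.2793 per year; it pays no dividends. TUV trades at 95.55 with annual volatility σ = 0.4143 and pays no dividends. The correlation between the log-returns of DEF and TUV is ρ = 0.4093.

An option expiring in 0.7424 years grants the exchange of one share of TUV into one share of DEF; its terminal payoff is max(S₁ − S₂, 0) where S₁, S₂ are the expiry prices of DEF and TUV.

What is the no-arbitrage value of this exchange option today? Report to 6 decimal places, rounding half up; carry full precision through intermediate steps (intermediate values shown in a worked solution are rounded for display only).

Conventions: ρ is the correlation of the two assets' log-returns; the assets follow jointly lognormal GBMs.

exchange price = 12.360518

σ_eff = √(σ₁² + σ₂² − 2ρσ₁σ₂) = √(0.2793² + 0.4143² − 2·0.4093·0.2793·0.4143) = 0.393611
d₁ = (ln(S₁/S₂) + (q₂ − q₁ + σ_eff²/2)T) / (σ_eff√T) = (ln(94.65/95.55) + (0.0 − 0.0 + 0.077465)·0.7424) / 0.339145 = 0.141668
d₂ = d₁ − σ_eff√T = 0.141668 − 0.339145 = -0.197478
N(d₁) = 0.556329,  N(d₂) = 0.421727
V = S₁·e^{−q₁T}·N(d₁) − S₂·e^{−q₂T}·N(d₂) = 52.656525 − 40.296007 = 12.360518
Key observation: the rate r is irrelevant here: denominating values in TUV turns the exchange into a ratio option on S₁/S₂, and discounting at r drops out.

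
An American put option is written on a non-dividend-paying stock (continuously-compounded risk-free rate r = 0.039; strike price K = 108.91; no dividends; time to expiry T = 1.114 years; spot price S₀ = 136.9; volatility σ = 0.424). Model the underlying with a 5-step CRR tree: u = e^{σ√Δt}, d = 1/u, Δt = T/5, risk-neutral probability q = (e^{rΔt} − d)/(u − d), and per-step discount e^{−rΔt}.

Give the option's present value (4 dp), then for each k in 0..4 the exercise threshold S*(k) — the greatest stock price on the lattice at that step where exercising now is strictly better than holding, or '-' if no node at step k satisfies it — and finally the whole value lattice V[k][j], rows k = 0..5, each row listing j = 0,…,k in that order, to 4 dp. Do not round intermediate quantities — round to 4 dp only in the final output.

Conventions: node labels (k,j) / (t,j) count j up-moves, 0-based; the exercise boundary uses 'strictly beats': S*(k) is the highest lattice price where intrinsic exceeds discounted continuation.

price = 8.4208
boundary = - - - 75.1018 61.4799
tree:
8.4208
13.8109 2.5419
22.0390 4.8542 0.0000
33.8082 9.2701 0.0000 0.0000
47.4301 17.7033 0.0000 0.0000 0.0000
58.5813 33.8082 0.0000 0.0000 0.0000 0.0000

Δt=0.22280, u=1.22157, d=0.81862, q=0.47179, disc=e^(-rΔt)=0.99135
k=5 terminal: V=max(K-S,0) → 58.5813 33.8082 0.0000 0.0000 0.0000 0.0000
k=4: j=0 S=61.4799 intr=47.4301 cont=46.4879 V=47.4301[EX]; j=1 S=91.7420 intr=17.1680 cont=17.7033 V=17.7033[hold]; j=2 S=136.9000 intr=0.0000 cont=0.0000 V=0.0000[hold]; j=3 S=204.2860 intr=0.0000 cont=0.0000 V=0.0000[hold]; j=4 S=304.8414 intr=0.0000 cont=0.0000 V=0.0000[hold]  S*(4)=61.4799
k=3: j=0 S=75.1018 intr=33.8082 cont=33.1163 V=33.8082[EX]; j=1 S=112.0691 intr=0.0000 cont=9.2701 V=9.2701[hold]; j=2 S=167.2326 intr=0.0000 cont=0.0000 V=0.0000[hold]; j=3 S=249.5493 intr=0.0000 cont=0.0000 V=0.0000[hold]  S*(3)=75.1018
k=2: j=0 S=91.7420 intr=17.1680 cont=22.0390 V=22.0390[hold]; j=1 S=136.9000 intr=0.0000 cont=4.8542 V=4.8542[hold]; j=2 S=204.2860 intr=0.0000 cont=0.0000 V=0.0000[hold]  S*(2)=-
k=1: j=0 S=112.0691 intr=0.0000 cont=13.8109 V=13.8109[hold]; j=1 S=167.2326 intr=0.0000 cont=2.5419 V=2.5419[hold]  S*(1)=-
k=0: j=0 S=136.9000 intr=0.0000 cont=8.4208 V=8.4208[hold]  S*(0)=-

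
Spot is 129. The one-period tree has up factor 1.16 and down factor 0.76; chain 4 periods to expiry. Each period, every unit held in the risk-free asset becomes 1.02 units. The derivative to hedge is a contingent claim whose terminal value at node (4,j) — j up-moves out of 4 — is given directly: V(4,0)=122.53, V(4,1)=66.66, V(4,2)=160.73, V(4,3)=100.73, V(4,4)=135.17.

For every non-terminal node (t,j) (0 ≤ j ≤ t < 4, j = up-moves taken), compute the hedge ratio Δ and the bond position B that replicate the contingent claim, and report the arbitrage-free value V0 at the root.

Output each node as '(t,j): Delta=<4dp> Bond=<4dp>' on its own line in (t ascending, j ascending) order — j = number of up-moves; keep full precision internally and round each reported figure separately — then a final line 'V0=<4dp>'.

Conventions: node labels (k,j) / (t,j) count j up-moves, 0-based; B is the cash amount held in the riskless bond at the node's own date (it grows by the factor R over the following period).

(0,0): Delta=0.0533 Bond=105.8755
(1,0): Delta=0.2600 Bond=87.7244
(1,1): Delta=-0.0197 Bond=118.9069
(2,0): Delta=1.3681 Bond=6.9123
(2,1): Delta=-0.1309 Bond=133.9379
(2,2): Delta=0.0196 Bond=114.4719
(3,0): Delta=-2.4665 Bond=224.1990
(3,1): Delta=2.7209 Bond=-109.8755
(3,2): Delta=-1.1370 Bond=269.3431
(3,3): Delta=0.4276 Bond=34.6020
V0=112.7453

Since d<R<u, set p* = (R−d)/(u−d) = 0.6500; price each node as the discounted p*-expectation of its children.
At maturity the claim pays: V(4,0)=122.5300, V(4,1)=66.6600, V(4,2)=160.7300, V(4,3)=100.7300, V(4,4)=135.1700
Node (3,0) S=56.6279: V=(p*·66.6600+(1−p*)·122.5300)/1.02=84.5240; Δ=(66.6600−122.5300)/(65.6884−43.0372)=-2.4665; B=V−Δ·S=224.1990
Node (3,1) S=86.4321: V=(p*·160.7300+(1−p*)·66.6600)/1.02=125.2995; Δ=(160.7300−66.6600)/(100.2612−65.6884)=2.7209; B=V−Δ·S=-109.8755
Node (3,2) S=131.9226: V=(p*·100.7300+(1−p*)·160.7300)/1.02=119.3431; Δ=(100.7300−160.7300)/(153.0302−100.2612)=-1.1370; B=V−Δ·S=269.3431
Node (3,3) S=201.3556: V=(p*·135.1700+(1−p*)·100.7300)/1.02=120.7020; Δ=(135.1700−100.7300)/(233.5725−153.0302)=0.4276; B=V−Δ·S=34.6020
Node (2,0) S=74.5104: V=(p*·125.2995+(1−p*)·84.5240)/1.02=108.8511; Δ=(125.2995−84.5240)/(86.4321−56.6279)=1.3681; B=V−Δ·S=6.9123
Node (2,1) S=113.7264: V=(p*·119.3431+(1−p*)·125.2995)/1.02=119.0469; Δ=(119.3431−125.2995)/(131.9226−86.4321)=-0.1309; B=V−Δ·S=133.9379
Node (2,2) S=173.5824: V=(p*·120.7020+(1−p*)·119.3431)/1.02=117.8690; Δ=(120.7020−119.3431)/(201.3556−131.9226)=0.0196; B=V−Δ·S=114.4719
Node (1,0) S=98.0400: V=(p*·119.0469+(1−p*)·108.8511)/1.02=113.2141; Δ=(119.0469−108.8511)/(113.7264−74.5104)=0.2600; B=V−Δ·S=87.7244
Node (1,1) S=149.6400: V=(p*·117.8690+(1−p*)·119.0469)/1.02=115.9620; Δ=(117.8690−119.0469)/(173.5824−113.7264)=-0.0197; B=V−Δ·S=118.9069
Node (0,0) S=129.0000: V=(p*·115.9620+(1−p*)·113.2141)/1.02=112.7453; Δ=(115.9620−113.2141)/(149.6400−98.0400)=0.0533; B=V−Δ·S=105.8755
As a check, the time-0 holding Δ(0,0)·S0 + B(0,0) comes to 112.7453 — exactly V0.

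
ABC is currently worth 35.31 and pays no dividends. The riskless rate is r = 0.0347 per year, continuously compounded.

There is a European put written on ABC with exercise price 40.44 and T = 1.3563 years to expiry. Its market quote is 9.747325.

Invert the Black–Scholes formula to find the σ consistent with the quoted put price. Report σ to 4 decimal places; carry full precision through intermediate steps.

sigma = 0.4726

At σ = 0.4726 the Black–Scholes value reproduces the quote:
σ√T = 0.4726·√1.3563 = 0.550391
d₁ = (ln(S/K) + (r+σ²/2)T) / (σ√T) = (ln(35.31/40.44) + (0.0347+0.4726²/2)·1.3563) / 0.550391 = (-0.135653 + 0.198529) / 0.550391 = 0.114238
d₂ = d₁ − σ√T = 0.114238 − 0.550391 = -0.436153
e^{−rT} = 0.954027
N(−d₁) = 0.454524,  N(−d₂) = 0.668637
V = K·e^{−rT}·N(−d₂) − S·N(−d₁) = 25.796584 − 16.049259 = 9.747325 (the quoted price), and the Black–Scholes price is strictly increasing in σ, so σ is unique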